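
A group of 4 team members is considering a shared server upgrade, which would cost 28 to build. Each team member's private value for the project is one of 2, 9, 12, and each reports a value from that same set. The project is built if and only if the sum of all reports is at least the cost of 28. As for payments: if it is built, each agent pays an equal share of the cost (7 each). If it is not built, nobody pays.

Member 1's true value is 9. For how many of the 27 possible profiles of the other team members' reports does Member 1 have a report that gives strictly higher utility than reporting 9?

3

Others report (2, 2, 12): truth gives 0; report 12 gives 2 > 0. Violating.
Others report (2, 12, 2): truth gives 0; report 12 gives 2 > 0. Violating.
Others report (12, 2, 2): truth gives 0; report 12 gives 2 > 0. Violating.
Others report (2, 2, 2): truth gives 0; no alternative beats it.
Others report (2, 2, 9): truth gives 0; no alternative beats it.
(Checking all 27 profiles: 3 have a profitable deviation, 24 do not.)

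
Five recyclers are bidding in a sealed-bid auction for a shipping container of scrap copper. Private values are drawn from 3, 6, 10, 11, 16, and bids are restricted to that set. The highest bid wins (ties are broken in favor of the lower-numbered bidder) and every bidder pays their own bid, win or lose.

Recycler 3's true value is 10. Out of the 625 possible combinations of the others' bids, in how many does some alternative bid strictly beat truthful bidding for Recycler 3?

Others bid (3, 3, 3, 3): truth gives 0; bid 6 gives 4 > 0. Violating.
Others bid (3, 3, 3, 6): truth gives 0; bid 6 gives 4 > 0. Violating.
Others bid (3, 3, 3, 11): truth gives -10; bid 11 gives -1 > -10. Violating.
Others bid (3, 3, 3, 16): truth gives -10; bid 3 gives -3 > -10. Violating.
Others bid (3, 3, 3, 10): truth gives 0; no alternative beats it.
Others bid (3, 3, 6, 10): truth gives 0; no alternative beats it.
(Checking all 625 profiles: 593 have a profitable deviation, 32 do not.)

593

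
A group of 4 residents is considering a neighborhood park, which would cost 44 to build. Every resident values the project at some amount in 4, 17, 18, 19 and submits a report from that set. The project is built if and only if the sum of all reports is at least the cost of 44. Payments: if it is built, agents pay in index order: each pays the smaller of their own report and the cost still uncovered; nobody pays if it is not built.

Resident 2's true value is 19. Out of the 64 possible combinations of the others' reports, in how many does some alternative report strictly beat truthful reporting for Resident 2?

60

Others report (4, 4, 18): truth gives 0; report 18 gives 1 > 0. Violating.
Others report (4, 4, 19): truth gives 0; report 17 gives 2 > 0. Violating.
Others report (4, 17, 17): truth gives 0; report 17 gives 2 > 0. Violating.
Others report (4, 17, 18): truth gives 0; report 17 gives 2 > 0. Violating.
Others report (4, 4, 4): truth gives 0; no alternative beats it.
Others report (4, 4, 17): truth gives 0; no alternative beats it.
(Checking all 64 profiles: 60 have a profitable deviation, 4 do not.)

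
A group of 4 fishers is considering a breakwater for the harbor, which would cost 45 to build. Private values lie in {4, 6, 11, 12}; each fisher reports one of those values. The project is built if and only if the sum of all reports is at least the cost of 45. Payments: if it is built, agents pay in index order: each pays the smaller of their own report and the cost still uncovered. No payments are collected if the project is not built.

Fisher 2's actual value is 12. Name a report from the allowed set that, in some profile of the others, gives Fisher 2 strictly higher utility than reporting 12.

Suppose Fisher 1 reports 11, Fisher 3 reports 11 and Fisher 4 reports 12.
Report 12: project built, pays 12, utility 12 - 12 = 0.
Report 11: project built, pays 11, utility 12 - 11 = 1.
So reporting 11 beats truth here (1 > 0).

11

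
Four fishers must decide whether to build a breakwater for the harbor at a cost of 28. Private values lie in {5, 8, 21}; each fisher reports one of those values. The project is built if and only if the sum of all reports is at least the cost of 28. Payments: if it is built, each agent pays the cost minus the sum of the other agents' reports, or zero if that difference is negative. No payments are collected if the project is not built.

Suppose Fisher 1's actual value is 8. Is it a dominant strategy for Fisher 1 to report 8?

Check each profile of the others' reports and compare truth against every alternative report.
Others report (5, 5, 21): truth gives 8, best alternative gives 8.
Others report (5, 8, 21): truth gives 8, best alternative gives 8.
Others report (5, 21, 5): truth gives 8, best alternative gives 8.
Others report (5, 21, 8): truth gives 8, best alternative gives 8.
Others report (5, 21, 21): truth gives 8, best alternative gives 8.
Others report (8, 5, 21): truth gives 8, best alternative gives 8.
(Remaining 21 profiles checked similarly; truth is weakly best in each.)
In every case the truthful report is at least as good as any alternative, so it is a dominant strategy.

Yes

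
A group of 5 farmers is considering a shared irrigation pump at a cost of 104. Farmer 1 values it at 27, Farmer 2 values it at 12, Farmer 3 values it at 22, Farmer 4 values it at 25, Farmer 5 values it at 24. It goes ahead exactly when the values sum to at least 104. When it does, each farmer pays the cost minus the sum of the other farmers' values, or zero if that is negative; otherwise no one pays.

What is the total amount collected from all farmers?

80

Total value 110 ≥ cost 104, so it is built.
Farmer 1: others sum to 83; max(0, 104 - 83) = 21.
Farmer 2: others sum to 98; max(0, 104 - 98) = 6.
Farmer 3: others sum to 88; max(0, 104 - 88) = 16.
Farmer 4: others sum to 85; max(0, 104 - 85) = 19.
Farmer 5: others sum to 86; max(0, 104 - 86) = 18.
Total collected = 21 + 6 + 16 + 19 + 18 = 80.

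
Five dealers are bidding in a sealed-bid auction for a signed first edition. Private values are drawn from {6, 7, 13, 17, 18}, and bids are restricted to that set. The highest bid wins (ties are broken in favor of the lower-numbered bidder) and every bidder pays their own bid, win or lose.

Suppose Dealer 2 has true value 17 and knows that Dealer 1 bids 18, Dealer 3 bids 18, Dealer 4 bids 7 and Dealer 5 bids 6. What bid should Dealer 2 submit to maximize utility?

6

Bid 6: loses but pays 6, utility -6.
Bid 7: loses but pays 7, utility -7.
Bid 13: loses but pays 13, utility -13.
Bid 17: loses but pays 17, utility -17.
Bid 18: loses but pays 18, utility -18.
The best choice is 6 with utility -6.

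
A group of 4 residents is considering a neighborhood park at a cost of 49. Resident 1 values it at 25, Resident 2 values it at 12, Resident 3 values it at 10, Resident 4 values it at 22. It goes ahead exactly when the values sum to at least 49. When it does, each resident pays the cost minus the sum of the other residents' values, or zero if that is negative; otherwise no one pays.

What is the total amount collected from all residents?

7

Total value 69 ≥ cost 49, so it is built.
Resident 1: others sum to 44; max(0, 49 - 44) = 5.
Resident 2: others sum to 57; max(0, 49 - 57) = 0.
Resident 3: others sum to 59; max(0, 49 - 59) = 0.
Resident 4: others sum to 47; max(0, 49 - 47) = 2.
Total collected = 5 + 0 + 0 + 2 = 7.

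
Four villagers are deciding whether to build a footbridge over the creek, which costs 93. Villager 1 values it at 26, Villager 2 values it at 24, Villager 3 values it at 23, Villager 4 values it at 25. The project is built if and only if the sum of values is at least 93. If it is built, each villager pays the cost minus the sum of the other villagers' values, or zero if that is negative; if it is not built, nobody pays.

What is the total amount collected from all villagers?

78

Total value 98 ≥ cost 93, so it is built.
Villager 1: others sum to 72; max(0, 93 - 72) = 21.
Villager 2: others sum to 74; max(0, 93 - 74) = 19.
Villager 3: others sum to 75; max(0, 93 - 75) = 18.
Villager 4: others sum to 73; max(0, 93 - 73) = 20.
Total collected = 21 + 19 + 18 + 20 = 78.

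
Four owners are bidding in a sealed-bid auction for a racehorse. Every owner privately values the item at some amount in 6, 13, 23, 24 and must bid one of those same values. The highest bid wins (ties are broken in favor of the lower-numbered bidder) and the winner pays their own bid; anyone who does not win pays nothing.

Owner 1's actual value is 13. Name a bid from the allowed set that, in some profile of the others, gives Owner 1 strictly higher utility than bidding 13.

6

Suppose Owner 2 bids 6, Owner 3 bids 6 and Owner 4 bids 6.
Bid 13: wins, pays 13, utility 13 - 13 = 0.
Bid 6: wins, pays 6, utility 13 - 6 = 7.
So bidding 6 beats truth here (7 > 0).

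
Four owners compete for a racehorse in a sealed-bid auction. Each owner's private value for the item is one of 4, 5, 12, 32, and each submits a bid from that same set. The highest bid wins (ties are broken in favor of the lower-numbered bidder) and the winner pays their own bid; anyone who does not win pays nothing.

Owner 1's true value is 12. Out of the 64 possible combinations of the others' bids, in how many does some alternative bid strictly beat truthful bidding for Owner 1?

8

Others bid (4, 4, 4): truth gives 0; bid 4 gives 8 > 0. Violating.
Others bid (4, 4, 5): truth gives 0; bid 5 gives 7 > 0. Violating.
Others bid (4, 5, 4): truth gives 0; bid 5 gives 7 > 0. Violating.
Others bid (4, 5, 5): truth gives 0; bid 5 gives 7 > 0. Violating.
Others bid (4, 4, 12): truth gives 0; no alternative beats it.
Others bid (4, 4, 32): truth gives 0; no alternative beats it.
(Checking all 64 profiles: 8 have a profitable deviation, 56 do not.)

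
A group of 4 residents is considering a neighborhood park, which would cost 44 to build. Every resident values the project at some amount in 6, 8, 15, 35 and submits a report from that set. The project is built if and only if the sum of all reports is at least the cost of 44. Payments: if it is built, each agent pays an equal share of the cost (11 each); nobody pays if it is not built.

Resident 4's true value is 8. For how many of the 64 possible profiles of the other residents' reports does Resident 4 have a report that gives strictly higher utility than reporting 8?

Others report (6, 15, 15): truth gives -3; report 6 gives 0 > -3. Violating.
Others report (15, 6, 15): truth gives -3; report 6 gives 0 > -3. Violating.
Others report (15, 15, 6): truth gives -3; report 6 gives 0 > -3. Violating.
Others report (6, 6, 6): truth gives 0; no alternative beats it.
Others report (6, 6, 8): truth gives 0; no alternative beats it.
(Checking all 64 profiles: 3 have a profitable deviation, 61 do not.)

3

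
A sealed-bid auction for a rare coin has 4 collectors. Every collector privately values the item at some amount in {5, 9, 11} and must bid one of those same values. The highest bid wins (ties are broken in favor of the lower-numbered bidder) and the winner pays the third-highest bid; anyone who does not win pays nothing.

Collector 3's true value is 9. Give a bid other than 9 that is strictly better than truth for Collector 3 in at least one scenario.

Suppose Collector 1 bids 5, Collector 2 bids 5 and Collector 4 bids 11.
Bid 9: loses, pays 0, utility 0.
Bid 11: wins, pays 5, utility 9 - 5 = 4.
So bidding 11 beats truth here (4 > 0).

11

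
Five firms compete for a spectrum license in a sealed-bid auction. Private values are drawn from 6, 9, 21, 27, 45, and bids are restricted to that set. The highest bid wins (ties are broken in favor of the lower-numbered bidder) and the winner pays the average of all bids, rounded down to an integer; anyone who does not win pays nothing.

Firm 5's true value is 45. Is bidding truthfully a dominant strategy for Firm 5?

No

Consider the case where Firm 1 bids 6, Firm 2 bids 6, Firm 3 bids 6 and Firm 4 bids 6.
Truthful bid 45: wins, pays 13, utility 45 - 13 = 32.
Bid 9 instead: wins, pays 6, utility 45 - 6 = 39.
Since 39 > 32, bidding 9 is strictly better here, so truthful bidding is not dominant.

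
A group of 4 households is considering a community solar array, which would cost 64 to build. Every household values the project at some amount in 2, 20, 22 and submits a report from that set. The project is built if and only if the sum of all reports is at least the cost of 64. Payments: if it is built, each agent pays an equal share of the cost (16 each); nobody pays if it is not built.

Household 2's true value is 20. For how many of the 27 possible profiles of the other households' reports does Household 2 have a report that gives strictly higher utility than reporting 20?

Others report (2, 20, 20): truth gives 0; report 22 gives 4 > 0. Violating.
Others report (20, 2, 20): truth gives 0; report 22 gives 4 > 0. Violating.
Others report (20, 20, 2): truth gives 0; report 22 gives 4 > 0. Violating.
Others report (2, 2, 2): truth gives 0; no alternative beats it.
Others report (2, 2, 20): truth gives 0; no alternative beats it.
(Checking all 27 profiles: 3 have a profitable deviation, 24 do not.)

3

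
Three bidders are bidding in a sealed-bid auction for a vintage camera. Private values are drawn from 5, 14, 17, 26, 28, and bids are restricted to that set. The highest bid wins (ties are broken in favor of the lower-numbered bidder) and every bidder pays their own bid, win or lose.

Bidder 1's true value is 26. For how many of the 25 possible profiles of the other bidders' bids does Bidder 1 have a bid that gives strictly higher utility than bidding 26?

18

Others bid (5, 5): truth gives 0; bid 5 gives 21 > 0. Violating.
Others bid (5, 14): truth gives 0; bid 14 gives 12 > 0. Violating.
Others bid (5, 17): truth gives 0; bid 17 gives 9 > 0. Violating.
Others bid (5, 28): truth gives -26; bid 28 gives -2 > -26. Violating.
Others bid (5, 26): truth gives 0; no alternative beats it.
Others bid (14, 26): truth gives 0; no alternative beats it.
(Checking all 25 profiles: 18 have a profitable deviation, 7 do not.)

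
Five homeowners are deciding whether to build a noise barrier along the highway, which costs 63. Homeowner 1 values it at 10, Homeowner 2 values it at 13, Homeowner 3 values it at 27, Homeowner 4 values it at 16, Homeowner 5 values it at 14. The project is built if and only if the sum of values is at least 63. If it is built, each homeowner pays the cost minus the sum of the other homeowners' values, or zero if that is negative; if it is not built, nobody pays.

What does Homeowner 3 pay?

10

Total value 80 ≥ cost 63, so the project is built.
The other homeowners' values sum to 53.
Cost minus that sum is 63 - 53 = 10.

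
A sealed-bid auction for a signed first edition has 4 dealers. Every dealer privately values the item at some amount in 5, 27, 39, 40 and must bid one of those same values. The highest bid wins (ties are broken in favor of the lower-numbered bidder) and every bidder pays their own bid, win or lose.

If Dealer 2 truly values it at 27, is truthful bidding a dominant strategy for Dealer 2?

No

Consider the case where Dealer 1 bids 5, Dealer 3 bids 5 and Dealer 4 bids 39.
Truthful bid 27: loses but pays 27, utility -27.
Bid 5 instead: loses but pays 5, utility -5.
Since -5 > -27, bidding 5 is strictly better here, so truthful bidding is not dominant.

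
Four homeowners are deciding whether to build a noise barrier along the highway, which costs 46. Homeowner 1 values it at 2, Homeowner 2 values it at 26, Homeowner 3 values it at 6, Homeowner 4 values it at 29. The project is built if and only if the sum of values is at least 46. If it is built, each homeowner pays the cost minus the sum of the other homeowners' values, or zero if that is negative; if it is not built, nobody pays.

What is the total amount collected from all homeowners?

21

Total value 63 ≥ cost 46, so it is built.
Homeowner 1: others sum to 61; max(0, 46 - 61) = 0.
Homeowner 2: others sum to 37; max(0, 46 - 37) = 9.
Homeowner 3: others sum to 57; max(0, 46 - 57) = 0.
Homeowner 4: others sum to 34; max(0, 46 - 34) = 12.
Total collected = 0 + 9 + 0 + 12 = 21.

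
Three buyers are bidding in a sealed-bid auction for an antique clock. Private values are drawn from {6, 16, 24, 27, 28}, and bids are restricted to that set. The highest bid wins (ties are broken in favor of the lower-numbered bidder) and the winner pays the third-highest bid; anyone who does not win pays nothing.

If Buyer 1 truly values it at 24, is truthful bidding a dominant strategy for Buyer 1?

Consider the case where Buyer 2 bids 6 and Buyer 3 bids 27.
Truthful bid 24: loses, pays 0, utility 0.
Bid 27 instead: wins, pays 6, utility 24 - 6 = 18.
Since 18 > 0, bidding 27 is strictly better here, so truthful bidding is not dominant.

No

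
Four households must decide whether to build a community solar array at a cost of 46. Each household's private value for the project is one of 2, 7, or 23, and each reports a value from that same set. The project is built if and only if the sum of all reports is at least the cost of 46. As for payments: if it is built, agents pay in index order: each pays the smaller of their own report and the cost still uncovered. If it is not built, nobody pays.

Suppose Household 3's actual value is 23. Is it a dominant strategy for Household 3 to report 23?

No

Consider the case where Household 1 reports 2, Household 2 reports 23 and Household 4 reports 23.
Truthful report 23: project built, pays 21, utility 23 - 21 = 2.
Report 2 instead: project built, pays 2, utility 23 - 2 = 21.
Since 21 > 2, reporting 2 is strictly better here, so truthful reporting is not dominant.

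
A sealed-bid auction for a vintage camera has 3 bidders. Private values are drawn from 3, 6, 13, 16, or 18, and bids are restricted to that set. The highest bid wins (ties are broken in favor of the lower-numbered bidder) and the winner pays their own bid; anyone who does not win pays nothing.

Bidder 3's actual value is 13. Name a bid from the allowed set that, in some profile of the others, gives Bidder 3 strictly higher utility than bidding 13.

Suppose Bidder 1 bids 3 and Bidder 2 bids 3.
Bid 13: wins, pays 13, utility 13 - 13 = 0.
Bid 6: wins, pays 6, utility 13 - 6 = 7.
So bidding 6 beats truth here (7 > 0).

6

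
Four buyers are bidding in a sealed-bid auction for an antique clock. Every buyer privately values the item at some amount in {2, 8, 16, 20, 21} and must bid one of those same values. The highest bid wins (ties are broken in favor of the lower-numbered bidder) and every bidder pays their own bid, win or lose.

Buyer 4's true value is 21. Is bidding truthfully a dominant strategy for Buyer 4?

No

Consider the case where Buyer 1 bids 2, Buyer 2 bids 2 and Buyer 3 bids 2.
Truthful bid 21: wins, pays 21, utility 21 - 21 = 0.
Bid 8 instead: wins, pays 8, utility 21 - 8 = 13.
Since 13 > 0, bidding 8 is strictly better here, so truthful bidding is not dominant.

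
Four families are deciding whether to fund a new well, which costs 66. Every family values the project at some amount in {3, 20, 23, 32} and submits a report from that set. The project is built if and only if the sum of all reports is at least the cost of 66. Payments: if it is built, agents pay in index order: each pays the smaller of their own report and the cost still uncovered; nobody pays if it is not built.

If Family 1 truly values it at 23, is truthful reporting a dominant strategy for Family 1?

Consider the case where Family 2 reports 3, Family 3 reports 20 and Family 4 reports 23.
Truthful report 23: project built, pays 23, utility 23 - 23 = 0.
Report 20 instead: project built, pays 20, utility 23 - 20 = 3.
Since 3 > 0, reporting 20 is strictly better here, so truthful reporting is not dominant.

No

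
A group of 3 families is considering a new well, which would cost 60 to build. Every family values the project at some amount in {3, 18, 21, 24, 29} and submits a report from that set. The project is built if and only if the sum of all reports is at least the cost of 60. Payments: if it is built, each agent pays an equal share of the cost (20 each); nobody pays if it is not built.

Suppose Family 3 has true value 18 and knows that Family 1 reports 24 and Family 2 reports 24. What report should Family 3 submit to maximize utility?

Report 3: project not built, utility 0.
Report 18: project built, pays 20, utility 18 - 20 = -2.
Report 21: project built, pays 20, utility 18 - 20 = -2.
Report 24: project built, pays 20, utility 18 - 20 = -2.
Report 29: project built, pays 20, utility 18 - 20 = -2.
The best choice is 3 with utility 0.

3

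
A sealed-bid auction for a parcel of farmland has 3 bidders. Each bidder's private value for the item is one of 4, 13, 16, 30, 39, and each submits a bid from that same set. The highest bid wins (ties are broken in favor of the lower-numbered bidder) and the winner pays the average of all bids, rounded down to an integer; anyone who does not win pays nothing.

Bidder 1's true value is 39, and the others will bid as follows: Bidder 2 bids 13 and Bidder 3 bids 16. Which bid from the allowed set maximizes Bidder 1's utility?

16

Bid 4: loses, pays 0, utility 0.
Bid 13: loses, pays 0, utility 0.
Bid 16: wins, pays 15, utility 39 - 15 = 24.
Bid 30: wins, pays 19, utility 39 - 19 = 20.
Bid 39: wins, pays 22, utility 39 - 22 = 17.
The best choice is 16 with utility 24.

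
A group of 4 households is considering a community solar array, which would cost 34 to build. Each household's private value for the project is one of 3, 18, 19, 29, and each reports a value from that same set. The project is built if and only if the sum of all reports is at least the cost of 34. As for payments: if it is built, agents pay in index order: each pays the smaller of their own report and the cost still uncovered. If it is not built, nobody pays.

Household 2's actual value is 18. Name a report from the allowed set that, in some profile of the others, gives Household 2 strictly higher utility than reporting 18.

Suppose Household 1 reports 3, Household 3 reports 3 and Household 4 reports 29.
Report 18: project built, pays 18, utility 18 - 18 = 0.
Report 3: project built, pays 3, utility 18 - 3 = 15.
So reporting 3 beats truth here (15 > 0).

3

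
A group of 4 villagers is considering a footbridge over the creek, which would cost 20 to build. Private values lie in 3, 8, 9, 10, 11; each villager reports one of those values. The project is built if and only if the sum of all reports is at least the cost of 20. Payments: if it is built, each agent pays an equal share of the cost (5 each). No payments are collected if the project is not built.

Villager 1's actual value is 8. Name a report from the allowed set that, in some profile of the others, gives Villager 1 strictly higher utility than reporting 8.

11

Suppose Villager 2 reports 3, Villager 3 reports 3 and Villager 4 reports 3.
Report 8: project not built, utility 0.
Report 11: project built, pays 5, utility 8 - 5 = 3.
So reporting 11 beats truth here (3 > 0).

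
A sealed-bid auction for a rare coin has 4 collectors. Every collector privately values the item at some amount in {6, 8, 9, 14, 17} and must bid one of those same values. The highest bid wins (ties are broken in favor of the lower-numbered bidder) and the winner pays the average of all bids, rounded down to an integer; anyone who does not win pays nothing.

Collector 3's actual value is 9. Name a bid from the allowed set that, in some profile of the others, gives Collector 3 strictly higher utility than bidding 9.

Suppose Collector 1 bids 6, Collector 2 bids 9 and Collector 4 bids 6.
Bid 9: loses, pays 0, utility 0.
Bid 14: wins, pays 8, utility 9 - 8 = 1.
So bidding 14 beats truth here (1 > 0).

14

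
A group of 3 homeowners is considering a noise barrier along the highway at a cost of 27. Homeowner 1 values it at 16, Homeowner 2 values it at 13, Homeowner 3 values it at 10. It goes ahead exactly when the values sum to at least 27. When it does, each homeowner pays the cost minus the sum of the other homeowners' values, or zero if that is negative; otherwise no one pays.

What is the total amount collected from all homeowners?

5

Total value 39 ≥ cost 27, so it is built.
Homeowner 1: others sum to 23; max(0, 27 - 23) = 4.
Homeowner 2: others sum to 26; max(0, 27 - 26) = 1.
Homeowner 3: others sum to 29; max(0, 27 - 29) = 0.
Total collected = 4 + 1 + 0 = 5.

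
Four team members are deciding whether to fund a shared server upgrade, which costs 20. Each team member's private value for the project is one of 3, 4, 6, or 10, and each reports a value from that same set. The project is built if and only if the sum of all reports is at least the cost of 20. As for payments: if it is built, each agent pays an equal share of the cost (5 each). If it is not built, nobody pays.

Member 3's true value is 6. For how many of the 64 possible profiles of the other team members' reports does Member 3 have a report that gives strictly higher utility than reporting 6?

16

Others report (3, 3, 4): truth gives 0; report 10 gives 1 > 0. Violating.
Others report (3, 3, 6): truth gives 0; report 10 gives 1 > 0. Violating.
Others report (3, 4, 3): truth gives 0; report 10 gives 1 > 0. Violating.
Others report (3, 4, 4): truth gives 0; report 10 gives 1 > 0. Violating.
Others report (3, 3, 3): truth gives 0; no alternative beats it.
Others report (3, 3, 10): truth gives 1; no alternative beats it.
(Checking all 64 profiles: 16 have a profitable deviation, 48 do not.)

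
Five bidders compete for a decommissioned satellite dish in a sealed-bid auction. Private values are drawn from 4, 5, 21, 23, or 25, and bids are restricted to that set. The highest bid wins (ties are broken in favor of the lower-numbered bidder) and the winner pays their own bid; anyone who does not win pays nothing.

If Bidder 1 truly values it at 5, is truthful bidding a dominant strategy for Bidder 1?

Consider the case where Bidder 2 bids 4, Bidder 3 bids 4, Bidder 4 bids 4 and Bidder 5 bids 4.
Truthful bid 5: wins, pays 5, utility 5 - 5 = 0.
Bid 4 instead: wins, pays 4, utility 5 - 4 = 1.
Since 1 > 0, bidding 4 is strictly better here, so truthful bidding is not dominant.

No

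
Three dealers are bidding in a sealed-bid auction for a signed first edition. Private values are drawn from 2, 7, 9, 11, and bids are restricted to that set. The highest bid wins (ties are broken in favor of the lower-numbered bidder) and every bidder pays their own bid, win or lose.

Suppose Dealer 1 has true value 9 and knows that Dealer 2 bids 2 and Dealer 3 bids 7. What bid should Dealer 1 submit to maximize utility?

7

Bid 2: loses but pays 2, utility -2.
Bid 7: wins, pays 7, utility 9 - 7 = 2.
Bid 9: wins, pays 9, utility 9 - 9 = 0.
Bid 11: wins, pays 11, utility 9 - 11 = -2.
The best choice is 7 with utility 2.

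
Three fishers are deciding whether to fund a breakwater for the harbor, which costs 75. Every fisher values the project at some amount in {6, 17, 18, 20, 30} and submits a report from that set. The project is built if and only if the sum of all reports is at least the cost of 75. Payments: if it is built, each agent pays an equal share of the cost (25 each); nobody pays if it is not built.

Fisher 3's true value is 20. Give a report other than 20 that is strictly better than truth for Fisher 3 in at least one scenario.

6

Suppose Fisher 1 reports 30 and Fisher 2 reports 30.
Report 20: project built, pays 25, utility 20 - 25 = -5.
Report 6: project not built, utility 0.
So reporting 6 beats truth here (0 > -5).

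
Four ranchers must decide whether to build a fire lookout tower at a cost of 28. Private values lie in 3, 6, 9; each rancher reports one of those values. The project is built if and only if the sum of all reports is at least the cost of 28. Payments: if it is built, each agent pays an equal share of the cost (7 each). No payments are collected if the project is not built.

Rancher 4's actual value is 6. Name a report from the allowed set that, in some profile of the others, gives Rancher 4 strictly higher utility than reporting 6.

Suppose Rancher 1 reports 6, Rancher 2 reports 9 and Rancher 3 reports 9.
Report 6: project built, pays 7, utility 6 - 7 = -1.
Report 3: project not built, utility 0.
So reporting 3 beats truth here (0 > -1).

3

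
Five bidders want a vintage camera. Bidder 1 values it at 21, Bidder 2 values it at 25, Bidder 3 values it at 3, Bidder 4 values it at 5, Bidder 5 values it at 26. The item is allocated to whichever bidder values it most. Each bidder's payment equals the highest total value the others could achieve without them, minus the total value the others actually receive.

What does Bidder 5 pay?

Bidder 5 has the highest value and receives the item.
Without Bidder 5, the item would go to the next-highest value, 25, so the others could achieve 25.
With Bidder 5 present and winning, the others receive nothing, so their total is 0.
Payment = 25 - 0 = 25.

25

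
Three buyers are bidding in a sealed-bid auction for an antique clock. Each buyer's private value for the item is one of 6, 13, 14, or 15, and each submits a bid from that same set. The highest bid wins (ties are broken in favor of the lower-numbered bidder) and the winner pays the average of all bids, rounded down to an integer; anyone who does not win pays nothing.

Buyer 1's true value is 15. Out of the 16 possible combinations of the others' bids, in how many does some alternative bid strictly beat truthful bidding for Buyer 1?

Others bid (6, 6): truth gives 6; bid 6 gives 9 > 6. Violating.
Others bid (6, 13): truth gives 4; bid 13 gives 5 > 4. Violating.
Others bid (13, 6): truth gives 4; bid 13 gives 5 > 4. Violating.
Others bid (13, 14): truth gives 1; bid 14 gives 2 > 1. Violating.
Others bid (6, 14): truth gives 4; no alternative beats it.
Others bid (6, 15): truth gives 3; no alternative beats it.
(Checking all 16 profiles: 5 have a profitable deviation, 11 do not.)

5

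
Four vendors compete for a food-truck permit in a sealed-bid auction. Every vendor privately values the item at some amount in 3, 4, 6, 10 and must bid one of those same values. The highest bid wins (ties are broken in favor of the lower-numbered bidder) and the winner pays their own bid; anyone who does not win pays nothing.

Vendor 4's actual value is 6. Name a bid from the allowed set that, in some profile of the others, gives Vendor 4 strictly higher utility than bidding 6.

Suppose Vendor 1 bids 3, Vendor 2 bids 3 and Vendor 3 bids 3.
Bid 6: wins, pays 6, utility 6 - 6 = 0.
Bid 4: wins, pays 4, utility 6 - 4 = 2.
So bidding 4 beats truth here (2 > 0).

4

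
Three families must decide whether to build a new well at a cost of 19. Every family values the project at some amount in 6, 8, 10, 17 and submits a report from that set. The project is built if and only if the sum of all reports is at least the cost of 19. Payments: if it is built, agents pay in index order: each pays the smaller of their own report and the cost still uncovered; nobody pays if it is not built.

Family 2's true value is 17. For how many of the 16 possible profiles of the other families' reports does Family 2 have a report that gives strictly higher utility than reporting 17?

12

Others report (6, 6): truth gives 4; report 8 gives 9 > 4. Violating.
Others report (6, 8): truth gives 4; report 6 gives 11 > 4. Violating.
Others report (6, 10): truth gives 4; report 6 gives 11 > 4. Violating.
Others report (6, 17): truth gives 4; report 6 gives 11 > 4. Violating.
Others report (17, 6): truth gives 15; no alternative beats it.
Others report (17, 8): truth gives 15; no alternative beats it.
(Checking all 16 profiles: 12 have a profitable deviation, 4 do not.)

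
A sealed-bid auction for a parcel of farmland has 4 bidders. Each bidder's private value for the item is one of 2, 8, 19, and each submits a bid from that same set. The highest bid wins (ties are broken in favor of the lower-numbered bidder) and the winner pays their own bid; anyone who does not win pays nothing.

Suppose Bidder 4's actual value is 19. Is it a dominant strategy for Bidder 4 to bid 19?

Consider the case where Bidder 1 bids 2, Bidder 2 bids 2 and Bidder 3 bids 2.
Truthful bid 19: wins, pays 19, utility 19 - 19 = 0.
Bid 8 instead: wins, pays 8, utility 19 - 8 = 11.
Since 11 > 0, bidding 8 is strictly better here, so truthful bidding is not dominant.

No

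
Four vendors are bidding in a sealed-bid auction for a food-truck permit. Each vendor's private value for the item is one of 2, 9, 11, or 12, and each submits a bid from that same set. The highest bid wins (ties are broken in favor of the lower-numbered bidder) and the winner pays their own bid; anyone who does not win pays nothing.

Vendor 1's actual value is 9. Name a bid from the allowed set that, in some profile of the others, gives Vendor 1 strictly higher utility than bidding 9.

Suppose Vendor 2 bids 2, Vendor 3 bids 2 and Vendor 4 bids 2.
Bid 9: wins, pays 9, utility 9 - 9 = 0.
Bid 2: wins, pays 2, utility 9 - 2 = 7.
So bidding 2 beats truth here (7 > 0).

2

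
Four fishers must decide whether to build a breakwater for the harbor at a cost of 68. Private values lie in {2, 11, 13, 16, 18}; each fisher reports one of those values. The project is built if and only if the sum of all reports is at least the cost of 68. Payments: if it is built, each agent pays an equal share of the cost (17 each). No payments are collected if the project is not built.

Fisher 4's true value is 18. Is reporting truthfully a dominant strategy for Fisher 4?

Yes

Check each profile of the others' reports and compare truth against every alternative report.
Others report (16, 16, 18): truth gives 1, best alternative gives 0.
Others report (16, 18, 16): truth gives 1, best alternative gives 0.
Others report (18, 16, 16): truth gives 1, best alternative gives 0.
Others report (16, 18, 18): truth gives 1, best alternative gives 1.
Others report (18, 16, 18): truth gives 1, best alternative gives 1.
Others report (18, 18, 16): truth gives 1, best alternative gives 1.
(Remaining 119 profiles checked similarly; truth is weakly best in each.)
In every case the truthful report is at least as good as any alternative, so it is a dominant strategy.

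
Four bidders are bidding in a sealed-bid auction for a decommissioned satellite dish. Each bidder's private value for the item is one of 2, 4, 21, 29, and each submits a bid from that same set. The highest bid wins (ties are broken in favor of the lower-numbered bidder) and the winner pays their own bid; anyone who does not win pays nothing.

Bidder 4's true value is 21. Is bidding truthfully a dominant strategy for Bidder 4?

Consider the case where Bidder 1 bids 2, Bidder 2 bids 2 and Bidder 3 bids 2.
Truthful bid 21: wins, pays 21, utility 21 - 21 = 0.
Bid 4 instead: wins, pays 4, utility 21 - 4 = 17.
Since 17 > 0, bidding 4 is strictly better here, so truthful bidding is not dominant.

No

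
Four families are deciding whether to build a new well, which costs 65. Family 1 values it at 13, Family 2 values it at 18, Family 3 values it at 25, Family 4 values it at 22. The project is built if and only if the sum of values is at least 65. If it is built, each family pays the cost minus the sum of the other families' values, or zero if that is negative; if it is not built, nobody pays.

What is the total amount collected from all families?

Total value 78 ≥ cost 65, so it is built.
Family 1: others sum to 65; max(0, 65 - 65) = 0.
Family 2: others sum to 60; max(0, 65 - 60) = 5.
Family 3: others sum to 53; max(0, 65 - 53) = 12.
Family 4: others sum to 56; max(0, 65 - 56) = 9.
Total collected = 0 + 5 + 12 + 9 = 26.

26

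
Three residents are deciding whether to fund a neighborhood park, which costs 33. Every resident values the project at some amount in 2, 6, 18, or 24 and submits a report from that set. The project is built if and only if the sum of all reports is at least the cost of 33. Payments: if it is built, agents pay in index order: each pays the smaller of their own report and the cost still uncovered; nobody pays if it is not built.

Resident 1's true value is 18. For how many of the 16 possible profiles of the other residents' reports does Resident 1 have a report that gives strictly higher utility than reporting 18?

6

Others report (6, 24): truth gives 0; report 6 gives 12 > 0. Violating.
Others report (18, 18): truth gives 0; report 2 gives 16 > 0. Violating.
Others report (18, 24): truth gives 0; report 2 gives 16 > 0. Violating.
Others report (24, 6): truth gives 0; report 6 gives 12 > 0. Violating.
Others report (2, 2): truth gives 0; no alternative beats it.
Others report (2, 6): truth gives 0; no alternative beats it.
(Checking all 16 profiles: 6 have a profitable deviation, 10 do not.)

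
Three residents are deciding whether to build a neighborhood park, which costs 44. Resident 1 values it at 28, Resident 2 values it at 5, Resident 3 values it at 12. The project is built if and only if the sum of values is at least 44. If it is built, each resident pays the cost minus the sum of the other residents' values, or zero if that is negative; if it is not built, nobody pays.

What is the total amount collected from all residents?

Total value 45 ≥ cost 44, so it is built.
Resident 1: others sum to 17; max(0, 44 - 17) = 27.
Resident 2: others sum to 40; max(0, 44 - 40) = 4.
Resident 3: others sum to 33; max(0, 44 - 33) = 11.
Total collected = 27 + 4 + 11 = 42.

42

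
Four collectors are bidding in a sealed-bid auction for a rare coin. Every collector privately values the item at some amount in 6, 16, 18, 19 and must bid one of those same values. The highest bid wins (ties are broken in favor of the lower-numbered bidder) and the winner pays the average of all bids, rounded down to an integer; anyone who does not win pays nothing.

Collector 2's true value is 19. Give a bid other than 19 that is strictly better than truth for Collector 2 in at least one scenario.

16

Suppose Collector 1 bids 6, Collector 3 bids 6 and Collector 4 bids 6.
Bid 19: wins, pays 9, utility 19 - 9 = 10.
Bid 16: wins, pays 8, utility 19 - 8 = 11.
So bidding 16 beats truth here (11 > 10).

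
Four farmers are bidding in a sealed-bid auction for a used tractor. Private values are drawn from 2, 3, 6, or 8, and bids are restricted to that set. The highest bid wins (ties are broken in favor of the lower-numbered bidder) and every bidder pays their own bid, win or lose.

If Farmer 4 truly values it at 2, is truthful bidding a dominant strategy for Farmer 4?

No

Consider the case where Farmer 1 bids 2, Farmer 2 bids 2 and Farmer 3 bids 2.
Truthful bid 2: loses but pays 2, utility -2.
Bid 3 instead: wins, pays 3, utility 2 - 3 = -1.
Since -1 > -2, bidding 3 is strictly better here, so truthful bidding is not dominant.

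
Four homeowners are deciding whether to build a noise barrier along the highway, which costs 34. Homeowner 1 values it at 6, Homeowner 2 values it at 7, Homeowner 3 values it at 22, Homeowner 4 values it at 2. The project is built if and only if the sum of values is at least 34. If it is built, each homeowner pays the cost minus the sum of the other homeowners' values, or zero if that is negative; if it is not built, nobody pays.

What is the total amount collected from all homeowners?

26

Total value 37 ≥ cost 34, so it is built.
Homeowner 1: others sum to 31; max(0, 34 - 31) = 3.
Homeowner 2: others sum to 30; max(0, 34 - 30) = 4.
Homeowner 3: others sum to 15; max(0, 34 - 15) = 19.
Homeowner 4: others sum to 35; max(0, 34 - 35) = 0.
Total collected = 3 + 4 + 19 + 0 = 26.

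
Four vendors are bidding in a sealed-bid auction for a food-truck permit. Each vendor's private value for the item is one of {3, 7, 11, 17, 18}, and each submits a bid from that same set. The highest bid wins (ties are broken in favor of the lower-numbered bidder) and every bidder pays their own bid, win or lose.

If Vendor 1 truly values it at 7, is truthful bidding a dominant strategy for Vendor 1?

No

Consider the case where Vendor 2 bids 3, Vendor 3 bids 3 and Vendor 4 bids 3.
Truthful bid 7: wins, pays 7, utility 7 - 7 = 0.
Bid 3 instead: wins, pays 3, utility 7 - 3 = 4.
Since 4 > 0, bidding 3 is strictly better here, so truthful bidding is not dominant.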